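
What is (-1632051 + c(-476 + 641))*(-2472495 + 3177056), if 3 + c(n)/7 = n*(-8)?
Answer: -1156404424032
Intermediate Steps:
c(n) = -21 - 56*n (c(n) = -21 + 7*(n*(-8)) = -21 + 7*(-8*n) = -21 - 56*n)
(-1632051 + c(-476 + 641))*(-2472495 + 3177056) = (-1632051 + (-21 - 56*(-476 + 641)))*(-2472495 + 3177056) = (-1632051 + (-21 - 56*165))*704561 = (-1632051 + (-21 - 9240))*704561 = (-1632051 - 9261)*704561 = -1641312*704561 = -1156404424032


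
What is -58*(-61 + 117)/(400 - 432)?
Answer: 203/2 ≈ 101.50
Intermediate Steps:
-58*(-61 + 117)/(400 - 432) = -3248/(-32) = -3248*(-1)/32 = -58*(-7/4) = 203/2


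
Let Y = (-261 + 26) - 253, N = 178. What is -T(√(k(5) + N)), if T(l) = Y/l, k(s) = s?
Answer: 8*√183/3 ≈ 36.074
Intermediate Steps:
Y = -488 (Y = -235 - 253 = -488)
T(l) = -488/l
-T(√(k(5) + N)) = -(-488)/(√(5 + 178)) = -(-488)/(√183) = -(-488)*√183/183 = -(-8)*√183/3 = 8*√183/3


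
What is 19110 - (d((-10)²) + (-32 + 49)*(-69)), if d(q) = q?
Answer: 20183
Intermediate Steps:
19110 - (d((-10)²) + (-32 + 49)*(-69)) = 19110 - ((-10)² + (-32 + 49)*(-69)) = 19110 - (100 + 17*(-69)) = 19110 - (100 - 1173) = 19110 - 1*(-1073) = 19110 + 1073 = 20183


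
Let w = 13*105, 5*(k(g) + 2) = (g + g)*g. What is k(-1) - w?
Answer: -6833/5 ≈ -1366.6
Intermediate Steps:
k(g) = -2 + 2*g²/5 (k(g) = -2 + ((g + g)*g)/5 = -2 + ((2*g)*g)/5 = -2 + (2*g²)/5 = -2 + 2*g²/5)
w = 1365
k(-1) - w = (-2 + (⅖)*(-1)²) - 1*1365 = (-2 + (⅖)*1) - 1365 = (-2 + ⅖) - 1365 = -8/5 - 1365 = -6833/5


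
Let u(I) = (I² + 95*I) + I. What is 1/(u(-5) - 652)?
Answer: -1/1107 ≈ -0.00090334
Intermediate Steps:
u(I) = I² + 96*I
1/(u(-5) - 652) = 1/(-5*(96 - 5) - 652) = 1/(-5*91 - 652) = 1/(-455 - 652) = 1/(-1107) = -1/1107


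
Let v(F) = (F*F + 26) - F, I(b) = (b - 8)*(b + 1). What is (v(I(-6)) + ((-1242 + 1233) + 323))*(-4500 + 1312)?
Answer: -16481960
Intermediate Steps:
I(b) = (1 + b)*(-8 + b) (I(b) = (-8 + b)*(1 + b) = (1 + b)*(-8 + b))
v(F) = 26 + F² - F (v(F) = (F² + 26) - F = (26 + F²) - F = 26 + F² - F)
(v(I(-6)) + ((-1242 + 1233) + 323))*(-4500 + 1312) = ((26 + (-8 + (-6)² - 7*(-6))² - (-8 + (-6)² - 7*(-6))) + ((-1242 + 1233) + 323))*(-4500 + 1312) = ((26 + (-8 + 36 + 42)² - (-8 + 36 + 42)) + (-9 + 323))*(-3188) = ((26 + 70² - 1*70) + 314)*(-3188) = ((26 + 4900 - 70) + 314)*(-3188) = (4856 + 314)*(-3188) = 5170*(-3188) = -16481960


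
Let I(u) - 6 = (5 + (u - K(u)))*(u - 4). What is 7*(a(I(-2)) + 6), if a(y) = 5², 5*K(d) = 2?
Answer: 217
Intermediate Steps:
K(d) = ⅖ (K(d) = (⅕)*2 = ⅖)
I(u) = 6 + (-4 + u)*(23/5 + u) (I(u) = 6 + (5 + (u - 1*⅖))*(u - 4) = 6 + (5 + (u - ⅖))*(-4 + u) = 6 + (5 + (-⅖ + u))*(-4 + u) = 6 + (23/5 + u)*(-4 + u) = 6 + (-4 + u)*(23/5 + u))
a(y) = 25
7*(a(I(-2)) + 6) = 7*(25 + 6) = 7*31 = 217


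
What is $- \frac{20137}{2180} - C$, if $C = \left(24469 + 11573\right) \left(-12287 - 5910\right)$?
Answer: $\frac{1429766657183}{2180} \approx 6.5586 \cdot 10^{8}$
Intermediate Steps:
$C = -655856274$ ($C = 36042 \left(-18197\right) = -655856274$)
$- \frac{20137}{2180} - C = - \frac{20137}{2180} - -655856274 = \left(-20137\right) \frac{1}{2180} + 655856274 = - \frac{20137}{2180} + 655856274 = \frac{1429766657183}{2180}$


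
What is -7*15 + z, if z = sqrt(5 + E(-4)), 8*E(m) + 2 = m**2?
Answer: -105 + 3*sqrt(3)/2 ≈ -102.40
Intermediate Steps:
E(m) = -1/4 + m**2/8
z = 3*sqrt(3)/2 (z = sqrt(5 + (-1/4 + (1/8)*(-4)**2)) = sqrt(5 + (-1/4 + (1/8)*16)) = sqrt(5 + (-1/4 + 2)) = sqrt(5 + 7/4) = sqrt(27/4) = 3*sqrt(3)/2 ≈ 2.5981)
-7*15 + z = -7*15 + 3*sqrt(3)/2 = -105 + 3*sqrt(3)/2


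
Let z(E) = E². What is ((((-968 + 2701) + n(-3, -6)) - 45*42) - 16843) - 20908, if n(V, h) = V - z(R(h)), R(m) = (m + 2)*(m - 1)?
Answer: -38695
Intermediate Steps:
R(m) = (-1 + m)*(2 + m) (R(m) = (2 + m)*(-1 + m) = (-1 + m)*(2 + m))
n(V, h) = V - (-2 + h + h²)²
((((-968 + 2701) + n(-3, -6)) - 45*42) - 16843) - 20908 = ((((-968 + 2701) + (-3 - (-2 - 6 + (-6)²)²)) - 45*42) - 16843) - 20908 = (((1733 + (-3 - (-2 - 6 + 36)²)) - 1890) - 16843) - 20908 = (((1733 + (-3 - 1*28²)) - 1890) - 16843) - 20908 = (((1733 + (-3 - 1*784)) - 1890) - 16843) - 20908 = (((1733 + (-3 - 784)) - 1890) - 16843) - 20908 = (((1733 - 787) - 1890) - 16843) - 20908 = ((946 - 1890) - 16843) - 20908 = (-944 - 16843) - 20908 = -17787 - 20908 = -38695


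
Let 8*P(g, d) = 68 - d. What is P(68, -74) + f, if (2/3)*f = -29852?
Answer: -179041/4 ≈ -44760.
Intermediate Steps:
f = -44778 (f = (3/2)*(-29852) = -44778)
P(g, d) = 17/2 - d/8 (P(g, d) = (68 - d)/8 = 17/2 - d/8)
P(68, -74) + f = (17/2 - ⅛*(-74)) - 44778 = (17/2 + 37/4) - 44778 = 71/4 - 44778 = -179041/4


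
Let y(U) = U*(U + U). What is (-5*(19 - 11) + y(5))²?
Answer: 100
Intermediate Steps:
y(U) = 2*U² (y(U) = U*(2*U) = 2*U²)
(-5*(19 - 11) + y(5))² = (-5*(19 - 11) + 2*5²)² = (-5*8 + 2*25)² = (-40 + 50)² = 10² = 100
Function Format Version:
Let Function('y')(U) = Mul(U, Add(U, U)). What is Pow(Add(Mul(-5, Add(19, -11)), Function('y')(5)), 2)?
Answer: 100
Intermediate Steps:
Function('y')(U) = Mul(2, Pow(U, 2)) (Function('y')(U) = Mul(U, Mul(2, U)) = Mul(2, Pow(U, 2)))
Pow(Add(Mul(-5, Add(19, -11)), Function('y')(5)), 2) = Pow(Add(Mul(-5, Add(19, -11)), Mul(2, Pow(5, 2))), 2) = Pow(Add(Mul(-5, 8), Mul(2, 25)), 2) = Pow(Add(-40, 50), 2) = Pow(10, 2) = 100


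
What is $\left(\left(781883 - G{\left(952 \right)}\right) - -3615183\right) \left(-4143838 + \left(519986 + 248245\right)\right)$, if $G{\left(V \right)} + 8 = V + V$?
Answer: $-14836366618190$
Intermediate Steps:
$G{\left(V \right)} = -8 + 2 V$ ($G{\left(V \right)} = -8 + \left(V + V\right) = -8 + 2 V$)
$\left(\left(781883 - G{\left(952 \right)}\right) - -3615183\right) \left(-4143838 + \left(519986 + 248245\right)\right) = \left(\left(781883 - \left(-8 + 2 \cdot 952\right)\right) - -3615183\right) \left(-4143838 + \left(519986 + 248245\right)\right) = \left(\left(781883 - \left(-8 + 1904\right)\right) + 3615183\right) \left(-4143838 + 768231\right) = \left(\left(781883 - 1896\right) + 3615183\right) \left(-3375607\right) = \left(779987 + 3615183\right) \left(-3375607\right) = 4395170 \left(-3375607\right) = -14836366618190$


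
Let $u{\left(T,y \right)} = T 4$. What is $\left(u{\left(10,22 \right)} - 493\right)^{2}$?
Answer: $205209$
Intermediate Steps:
$u{\left(T,y \right)} = 4 T$
$\left(u{\left(10,22 \right)} - 493\right)^{2} = \left(4 \cdot 10 - 493\right)^{2} = \left(40 - 493\right)^{2} = \left(-453\right)^{2} = 205209$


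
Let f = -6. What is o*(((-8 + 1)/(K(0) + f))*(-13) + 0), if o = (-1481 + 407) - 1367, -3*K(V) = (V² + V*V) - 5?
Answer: 51261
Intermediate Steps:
K(V) = 5/3 - 2*V²/3 (K(V) = -((V² + V*V) - 5)/3 = -((V² + V²) - 5)/3 = -(2*V² - 5)/3 = -(-5 + 2*V²)/3 = 5/3 - 2*V²/3)
o = -2441 (o = -1074 - 1367 = -2441)
o*(((-8 + 1)/(K(0) + f))*(-13) + 0) = -2441*(((-8 + 1)/((5/3 - ⅔*0²) - 6))*(-13) + 0) = -2441*(-7/((5/3 - ⅔*0) - 6)*(-13) + 0) = -2441*(-7/((5/3 + 0) - 6)*(-13) + 0) = -2441*(-7/(5/3 - 6)*(-13) + 0) = -2441*(-7/(-13/3)*(-13) + 0) = -2441*(-7*(-3/13)*(-13) + 0) = -2441*((21/13)*(-13) + 0) = -2441*(-21 + 0) = -2441*(-21) = 51261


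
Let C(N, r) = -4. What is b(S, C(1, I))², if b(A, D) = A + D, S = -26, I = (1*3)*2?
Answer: 900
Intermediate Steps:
I = 6 (I = 3*2 = 6)
b(S, C(1, I))² = (-26 - 4)² = (-30)² = 900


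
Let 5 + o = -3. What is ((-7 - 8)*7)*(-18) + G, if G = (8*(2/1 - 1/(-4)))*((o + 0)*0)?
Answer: 1890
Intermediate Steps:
o = -8 (o = -5 - 3 = -8)
G = 0 (G = (8*(2/1 - 1/(-4)))*((-8 + 0)*0) = (8*(2*1 - 1*(-¼)))*(-8*0) = (8*(2 + ¼))*0 = (8*(9/4))*0 = 18*0 = 0)
((-7 - 8)*7)*(-18) + G = ((-7 - 8)*7)*(-18) + 0 = -15*7*(-18) + 0 = -105*(-18) + 0 = 1890 + 0 = 1890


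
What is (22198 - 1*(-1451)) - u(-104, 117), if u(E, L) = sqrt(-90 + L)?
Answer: 23649 - 3*sqrt(3) ≈ 23644.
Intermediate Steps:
(22198 - 1*(-1451)) - u(-104, 117) = (22198 - 1*(-1451)) - sqrt(-90 + 117) = (22198 + 1451) - sqrt(27) = 23649 - 3*sqrt(3)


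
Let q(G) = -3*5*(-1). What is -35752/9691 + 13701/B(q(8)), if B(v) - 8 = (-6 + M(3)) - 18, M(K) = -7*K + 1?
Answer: -44687821/116292 ≈ -384.27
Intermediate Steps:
q(G) = 15 (q(G) = -15*(-1) = 15)
M(K) = 1 - 7*K
B(v) = -36 (B(v) = 8 + ((-6 + (1 - 7*3)) - 18) = 8 + ((-6 + (1 - 21)) - 18) = 8 + ((-6 - 20) - 18) = 8 + (-26 - 18) = 8 - 44 = -36)
-35752/9691 + 13701/B(q(8)) = -35752/9691 + 13701/(-36) = -35752*1/9691 + 13701*(-1/36) = -35752/9691 - 4567/12 = -44687821/116292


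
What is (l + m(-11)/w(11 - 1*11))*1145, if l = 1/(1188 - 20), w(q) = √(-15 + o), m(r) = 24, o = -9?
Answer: 1145/1168 - 2290*I*√6 ≈ 0.98031 - 5609.3*I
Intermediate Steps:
w(q) = 2*I*√6 (w(q) = √(-15 - 9) = √(-24) = 2*I*√6)
l = 1/1168 ≈ 0.00085616
(l + m(-11)/w(11 - 1*11))*1145 = (1/1168 + 24/((2*I*√6)))*1145 = (1/1168 + 24*(-I*√6/12))*1145 = (1/1168 - 2*I*√6)*1145 = 1145/1168 - 2290*I*√6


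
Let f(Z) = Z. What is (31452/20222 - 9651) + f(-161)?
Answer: -99193406/10111 ≈ -9810.4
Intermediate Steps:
(31452/20222 - 9651) + f(-161) = (31452/20222 - 9651) - 161 = (31452*(1/20222) - 9651) - 161 = (15726/10111 - 9651) - 161 = -97565535/10111 - 161 = -99193406/10111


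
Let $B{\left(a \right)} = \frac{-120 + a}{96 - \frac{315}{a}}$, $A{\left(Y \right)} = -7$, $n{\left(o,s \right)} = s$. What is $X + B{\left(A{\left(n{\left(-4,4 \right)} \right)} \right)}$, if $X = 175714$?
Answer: $\frac{24775547}{141} \approx 1.7571 \cdot 10^{5}$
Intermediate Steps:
$B{\left(a \right)} = \frac{-120 + a}{96 - \frac{315}{a}}$
$X + B{\left(A{\left(n{\left(-4,4 \right)} \right)} \right)} = 175714 + \frac{1}{3} \left(-7\right) \frac{1}{-105 + 32 \left(-7\right)} \left(-120 - 7\right) = 175714 + \frac{1}{3} \left(-7\right) \frac{1}{-105 - 224} \left(-127\right) = 175714 + \frac{1}{3} \left(-7\right) \frac{1}{-329} \left(-127\right) = 175714 + \frac{1}{3} \left(-7\right) \left(- \frac{1}{329}\right) \left(-127\right) = 175714 - \frac{127}{141} = \frac{24775547}{141}$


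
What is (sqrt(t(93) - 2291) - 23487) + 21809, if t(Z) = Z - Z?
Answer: -1678 + I*sqrt(2291) ≈ -1678.0 + 47.864*I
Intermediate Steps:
t(Z) = 0
(sqrt(t(93) - 2291) - 23487) + 21809 = (sqrt(0 - 2291) - 23487) + 21809 = (sqrt(-2291) - 23487) + 21809 = (I*sqrt(2291) - 23487) + 21809 = (-23487 + I*sqrt(2291)) + 21809 = -1678 + I*sqrt(2291)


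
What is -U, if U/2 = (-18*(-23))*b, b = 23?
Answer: -19044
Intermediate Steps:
U = 19044 (U = 2*(-18*(-23)*23) = 2*(414*23) = 2*9522 = 19044)
-U = -1*19044 = -19044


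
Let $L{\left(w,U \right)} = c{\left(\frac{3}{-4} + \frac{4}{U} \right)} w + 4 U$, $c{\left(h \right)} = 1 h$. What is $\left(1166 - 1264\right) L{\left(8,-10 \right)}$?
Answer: $\frac{24108}{5} \approx 4821.6$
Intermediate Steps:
$c{\left(h \right)} = h$
$L{\left(w,U \right)} = 4 U + w \left(- \frac{3}{4} + \frac{4}{U}\right)$ ($L{\left(w,U \right)} = \left(\frac{3}{-4} + \frac{4}{U}\right) w + 4 U = \left(3 \left(- \frac{1}{4}\right) + \frac{4}{U}\right) w + 4 U = \left(- \frac{3}{4} + \frac{4}{U}\right) w + 4 U = w \left(- \frac{3}{4} + \frac{4}{U}\right) + 4 U = 4 U + w \left(- \frac{3}{4} + \frac{4}{U}\right)$)
$\left(1166 - 1264\right) L{\left(8,-10 \right)} = \left(1166 - 1264\right) \left(4 \left(-10\right) - 6 + 4 \cdot 8 \frac{1}{-10}\right) = - 98 \left(-40 - 6 + 4 \cdot 8 \left(- \frac{1}{10}\right)\right) = - 98 \left(-40 - 6 - \frac{16}{5}\right) = \left(-98\right) \left(- \frac{246}{5}\right) = \frac{24108}{5}$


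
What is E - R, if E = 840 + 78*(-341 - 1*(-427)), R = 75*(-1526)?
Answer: 121998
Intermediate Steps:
R = -114450
E = 7548 (E = 840 + 78*(-341 + 427) = 840 + 78*86 = 840 + 6708 = 7548)
E - R = 7548 - 1*(-114450) = 7548 + 114450 = 121998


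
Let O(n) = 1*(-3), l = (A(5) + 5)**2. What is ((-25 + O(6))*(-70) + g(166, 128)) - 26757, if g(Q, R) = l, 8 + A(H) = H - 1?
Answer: -24796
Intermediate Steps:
A(H) = -9 + H (A(H) = -8 + (H - 1) = -8 + (-1 + H) = -9 + H)
l = 1 (l = ((-9 + 5) + 5)**2 = (-4 + 5)**2 = 1**2 = 1)
O(n) = -3
g(Q, R) = 1
((-25 + O(6))*(-70) + g(166, 128)) - 26757 = ((-25 - 3)*(-70) + 1) - 26757 = (-28*(-70) + 1) - 26757 = (1960 + 1) - 26757 = 1961 - 26757 = -24796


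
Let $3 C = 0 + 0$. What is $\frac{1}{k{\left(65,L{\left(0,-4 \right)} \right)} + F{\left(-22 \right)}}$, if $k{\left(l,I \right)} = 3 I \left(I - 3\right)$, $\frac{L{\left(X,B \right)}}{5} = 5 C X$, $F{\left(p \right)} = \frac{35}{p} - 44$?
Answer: $- \frac{22}{1003} \approx -0.021934$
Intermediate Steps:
$F{\left(p \right)} = -44 + \frac{35}{p}$
$C = 0$ ($C = \frac{0 + 0}{3} = \frac{1}{3} \cdot 0 = 0$)
$L{\left(X,B \right)} = 0$ ($L{\left(X,B \right)} = 5 \cdot 5 \cdot 0 X = 5 \cdot 0 X = 5 \cdot 0 = 0$)
$k{\left(l,I \right)} = 3 I \left(-3 + I\right)$
$\frac{1}{k{\left(65,L{\left(0,-4 \right)} \right)} + F{\left(-22 \right)}} = \frac{1}{3 \cdot 0 \left(-3 + 0\right) - \left(44 - \frac{35}{-22}\right)} = \frac{1}{3 \cdot 0 \left(-3\right) + \left(-44 + 35 \left(- \frac{1}{22}\right)\right)} = \frac{1}{0 - \frac{1003}{22}} = \frac{1}{- \frac{1003}{22}} = - \frac{22}{1003}$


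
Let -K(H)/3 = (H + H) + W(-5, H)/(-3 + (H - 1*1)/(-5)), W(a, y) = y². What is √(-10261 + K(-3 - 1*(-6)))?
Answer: 4*I*√185521/17 ≈ 101.35*I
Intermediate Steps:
K(H) = -6*H - 3*H²/(-14/5 - H/5) (K(H) = -3*((H + H) + H²/(-3 + (H - 1*1)/(-5))) = -3*(2*H + H²/(-3 + (H - 1)*(-⅕))) = -3*(2*H + H²/(-3 + (-1 + H)*(-⅕))) = -3*(2*H + H²/(-3 + (⅕ - H/5))) = -3*(2*H + H²/(-14/5 - H/5)) = -6*H - 3*H²/(-14/5 - H/5))
√(-10261 + K(-3 - 1*(-6))) = √(-10261 + 3*(-3 - 1*(-6))*(-28 + 3*(-3 - 1*(-6)))/(14 + (-3 - 1*(-6)))) = √(-10261 + 3*(-3 + 6)*(-28 + 3*(-3 + 6))/(14 + (-3 + 6))) = √(-10261 + 3*3*(-28 + 3*3)/(14 + 3)) = √(-10261 + 3*3*(-28 + 9)/17) = √(-10261 + 3*3*(1/17)*(-19)) = √(-10261 - 171/17) = √(-174608/17) = 4*I*√185521/17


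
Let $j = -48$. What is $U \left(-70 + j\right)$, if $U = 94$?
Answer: $-11092$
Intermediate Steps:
$U \left(-70 + j\right) = 94 \left(-70 - 48\right) = 94 \left(-118\right) = -11092$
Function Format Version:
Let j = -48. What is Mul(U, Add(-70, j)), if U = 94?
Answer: -11092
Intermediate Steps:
Mul(U, Add(-70, j)) = Mul(94, Add(-70, -48)) = Mul(94, -118) = -11092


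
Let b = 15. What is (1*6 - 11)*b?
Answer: -75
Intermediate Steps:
(1*6 - 11)*b = (1*6 - 11)*15 = (6 - 11)*15 = -5*15 = -75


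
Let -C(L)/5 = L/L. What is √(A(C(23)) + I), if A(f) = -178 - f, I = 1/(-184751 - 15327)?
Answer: I*√6925398852610/200078 ≈ 13.153*I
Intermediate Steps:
C(L) = -5 (C(L) = -5*L/L = -5*1 = -5)
I = -1/200078 (I = 1/(-200078) = -1/200078 ≈ -4.9981e-6)
√(A(C(23)) + I) = √((-178 - 1*(-5)) - 1/200078) = √((-178 + 5) - 1/200078) = √(-173 - 1/200078) = √(-34613495/200078) = I*√6925398852610/200078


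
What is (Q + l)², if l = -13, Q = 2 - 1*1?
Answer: 144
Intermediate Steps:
Q = 1 (Q = 2 - 1 = 1)
(Q + l)² = (1 - 13)² = (-12)² = 144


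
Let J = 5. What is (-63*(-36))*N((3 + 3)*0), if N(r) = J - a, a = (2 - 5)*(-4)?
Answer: -15876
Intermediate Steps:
a = 12 (a = -3*(-4) = 12)
N(r) = -7 (N(r) = 5 - 1*12 = 5 - 12 = -7)
(-63*(-36))*N((3 + 3)*0) = -63*(-36)*(-7) = 2268*(-7) = -15876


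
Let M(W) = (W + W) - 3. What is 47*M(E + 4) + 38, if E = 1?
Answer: 367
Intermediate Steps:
M(W) = -3 + 2*W (M(W) = 2*W - 3 = -3 + 2*W)
47*M(E + 4) + 38 = 47*(-3 + 2*(1 + 4)) + 38 = 47*(-3 + 2*5) + 38 = 47*(-3 + 10) + 38 = 47*7 + 38 = 329 + 38 = 367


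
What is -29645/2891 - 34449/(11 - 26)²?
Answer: -722872/4425 ≈ -163.36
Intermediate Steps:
-29645/2891 - 34449/(11 - 26)² = -29645*1/2891 - 34449/((-15)²) = -605/59 - 34449/225 = -605/59 - 34449*1/225 = -605/59 - 11483/75 = -722872/4425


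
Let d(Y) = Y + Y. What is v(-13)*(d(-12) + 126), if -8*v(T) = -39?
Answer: 1989/4 ≈ 497.25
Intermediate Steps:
v(T) = 39/8 (v(T) = -⅛*(-39) = 39/8)
d(Y) = 2*Y
v(-13)*(d(-12) + 126) = 39*(2*(-12) + 126)/8 = 39*(-24 + 126)/8 = (39/8)*102 = 1989/4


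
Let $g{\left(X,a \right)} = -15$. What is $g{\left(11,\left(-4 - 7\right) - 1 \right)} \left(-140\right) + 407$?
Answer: $2507$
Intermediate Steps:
$g{\left(11,\left(-4 - 7\right) - 1 \right)} \left(-140\right) + 407 = \left(-15\right) \left(-140\right) + 407 = 2100 + 407 = 2507$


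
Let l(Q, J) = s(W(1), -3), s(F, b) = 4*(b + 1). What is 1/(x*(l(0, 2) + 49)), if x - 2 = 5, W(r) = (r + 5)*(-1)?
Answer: 1/287 ≈ 0.0034843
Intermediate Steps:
W(r) = -5 - r (W(r) = (5 + r)*(-1) = -5 - r)
s(F, b) = 4 + 4*b (s(F, b) = 4*(1 + b) = 4 + 4*b)
x = 7 (x = 2 + 5 = 7)
l(Q, J) = -8 (l(Q, J) = 4 + 4*(-3) = 4 - 12 = -8)
1/(x*(l(0, 2) + 49)) = 1/(7*(-8 + 49)) = 1/(7*41) = 1/287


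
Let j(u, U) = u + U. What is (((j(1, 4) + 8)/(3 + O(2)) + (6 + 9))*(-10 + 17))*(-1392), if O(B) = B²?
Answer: -164256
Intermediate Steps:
j(u, U) = U + u
(((j(1, 4) + 8)/(3 + O(2)) + (6 + 9))*(-10 + 17))*(-1392) = ((((4 + 1) + 8)/(3 + 2²) + (6 + 9))*(-10 + 17))*(-1392) = (((5 + 8)/(3 + 4) + 15)*7)*(-1392) = ((13/7 + 15)*7)*(-1392) = ((118/7)*7)*(-1392) = 118*(-1392) = -164256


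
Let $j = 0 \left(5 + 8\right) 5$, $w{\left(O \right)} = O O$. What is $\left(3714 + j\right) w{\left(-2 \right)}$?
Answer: $14856$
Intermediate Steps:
$w{\left(O \right)} = O^{2}$
$j = 0$ ($j = 0 \cdot 13 \cdot 5 = 0 \cdot 5 = 0$)
$\left(3714 + j\right) w{\left(-2 \right)} = \left(3714 + 0\right) \left(-2\right)^{2} = 3714 \cdot 4 = 14856$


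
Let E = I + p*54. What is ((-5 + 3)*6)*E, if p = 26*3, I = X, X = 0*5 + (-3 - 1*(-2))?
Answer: -50532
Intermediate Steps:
X = -1 (X = 0 + (-3 + 2) = 0 - 1 = -1)
I = -1
p = 78
E = 4211 (E = -1 + 78*54 = -1 + 4212 = 4211)
((-5 + 3)*6)*E = ((-5 + 3)*6)*4211 = -2*6*4211 = -12*4211 = -50532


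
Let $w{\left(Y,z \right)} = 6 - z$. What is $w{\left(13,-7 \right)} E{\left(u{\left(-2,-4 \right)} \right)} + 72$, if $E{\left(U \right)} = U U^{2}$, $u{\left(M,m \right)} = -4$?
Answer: $-760$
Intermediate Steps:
$E{\left(U \right)} = U^{3}$
$w{\left(13,-7 \right)} E{\left(u{\left(-2,-4 \right)} \right)} + 72 = \left(6 - -7\right) \left(-4\right)^{3} + 72 = \left(6 + 7\right) \left(-64\right) + 72 = 13 \left(-64\right) + 72 = -832 + 72 = -760$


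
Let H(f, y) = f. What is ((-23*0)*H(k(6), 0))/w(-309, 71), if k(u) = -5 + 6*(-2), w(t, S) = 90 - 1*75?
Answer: 0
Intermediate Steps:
w(t, S) = 15 (w(t, S) = 90 - 75 = 15)
k(u) = -17 (k(u) = -5 - 12 = -17)
((-23*0)*H(k(6), 0))/w(-309, 71) = (-23*0*(-17))/15 = (0*(-17))*(1/15) = 0*(1/15) = 0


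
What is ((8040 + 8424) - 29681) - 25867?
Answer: -39084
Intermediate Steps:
((8040 + 8424) - 29681) - 25867 = (16464 - 29681) - 25867 = -13217 - 25867 = -39084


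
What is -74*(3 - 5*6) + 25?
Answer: 2023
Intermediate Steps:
-74*(3 - 5*6) + 25 = -74*(3 - 30) + 25 = -74*(-27) + 25 = 1998 + 25 = 2023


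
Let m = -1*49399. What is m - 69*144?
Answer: -59335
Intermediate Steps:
m = -49399
m - 69*144 = -49399 - 69*144 = -49399 - 1*9936 = -49399 - 9936 = -59335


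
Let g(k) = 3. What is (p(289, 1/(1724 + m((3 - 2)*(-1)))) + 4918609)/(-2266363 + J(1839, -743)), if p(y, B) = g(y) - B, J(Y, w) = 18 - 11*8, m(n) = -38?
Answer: -8292779831/3821206038 ≈ -2.1702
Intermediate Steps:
J(Y, w) = -70 (J(Y, w) = 18 - 88 = -70)
p(y, B) = 3 - B
(p(289, 1/(1724 + m((3 - 2)*(-1)))) + 4918609)/(-2266363 + J(1839, -743)) = ((3 - 1/(1724 - 38)) + 4918609)/(-2266363 - 70) = ((3 - 1/1686) + 4918609)/(-2266433) = ((3 - 1*1/1686) + 4918609)*(-1/2266433) = ((3 - 1/1686) + 4918609)*(-1/2266433) = (5057/1686 + 4918609)*(-1/2266433) = (8292779831/1686)*(-1/2266433) = -8292779831/3821206038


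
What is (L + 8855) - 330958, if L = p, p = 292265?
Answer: -29838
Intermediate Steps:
L = 292265
(L + 8855) - 330958 = (292265 + 8855) - 330958 = 301120 - 330958 = -29838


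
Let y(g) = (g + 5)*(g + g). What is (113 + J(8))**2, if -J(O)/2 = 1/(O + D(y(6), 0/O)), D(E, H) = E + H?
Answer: 62552281/4900 ≈ 12766.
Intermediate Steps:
y(g) = 2*g*(5 + g) (y(g) = (5 + g)*(2*g) = 2*g*(5 + g))
J(O) = -2/(132 + O) (J(O) = -2/(O + (2*6*(5 + 6) + 0/O)) = -2/(O + (2*6*11 + 0)) = -2/(O + (132 + 0)) = -2/(O + 132) = -2/(132 + O))
(113 + J(8))**2 = (113 - 2/(132 + 8))**2 = (113 - 2/140)**2 = (113 - 2*1/140)**2 = (113 - 1/70)**2 = (7909/70)**2 = 62552281/4900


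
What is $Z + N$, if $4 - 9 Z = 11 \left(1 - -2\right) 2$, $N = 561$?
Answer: $\frac{4987}{9} \approx 554.11$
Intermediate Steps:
$Z = - \frac{62}{9}$ ($Z = \frac{4}{9} - \frac{11 \left(1 - -2\right) 2}{9} = \frac{4}{9} - \frac{11 \left(1 + 2\right) 2}{9} = \frac{4}{9} - \frac{11 \cdot 3 \cdot 2}{9} = \frac{4}{9} - \frac{33 \cdot 2}{9} = \frac{4}{9} - \frac{22}{3} = - \frac{62}{9} \approx -6.8889$)
$Z + N = - \frac{62}{9} + 561 = \frac{4987}{9}$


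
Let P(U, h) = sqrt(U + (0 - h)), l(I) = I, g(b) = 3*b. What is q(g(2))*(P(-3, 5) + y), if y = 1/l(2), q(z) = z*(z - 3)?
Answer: 9 + 36*I*sqrt(2) ≈ 9.0 + 50.912*I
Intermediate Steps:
q(z) = z*(-3 + z)
P(U, h) = sqrt(U - h)
y = 1/2 ≈ 0.50000
q(g(2))*(P(-3, 5) + y) = ((3*2)*(-3 + 3*2))*(sqrt(-3 - 1*5) + 1/2) = (6*(-3 + 6))*(sqrt(-3 - 5) + 1/2) = (6*3)*(sqrt(-8) + 1/2) = 18*(2*I*sqrt(2) + 1/2) = 18*(1/2 + 2*I*sqrt(2)) = 9 + 36*I*sqrt(2)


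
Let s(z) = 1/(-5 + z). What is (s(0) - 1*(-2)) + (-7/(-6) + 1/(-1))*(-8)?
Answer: 7/15 ≈ 0.46667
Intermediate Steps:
(s(0) - 1*(-2)) + (-7/(-6) + 1/(-1))*(-8) = (1/(-5 + 0) - 1*(-2)) + (-7/(-6) + 1/(-1))*(-8) = (1/(-5) + 2) + (-7*(-1/6) + 1*(-1))*(-8) = (-1/5 + 2) + (7/6 - 1)*(-8) = 9/5 + (1/6)*(-8) = 9/5 - 4/3 = 7/15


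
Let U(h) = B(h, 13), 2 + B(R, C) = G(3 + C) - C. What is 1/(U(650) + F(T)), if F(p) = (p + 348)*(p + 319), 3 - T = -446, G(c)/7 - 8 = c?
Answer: 1/612249 ≈ 1.6333e-6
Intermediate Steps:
G(c) = 56 + 7*c
T = 449 (T = 3 - 1*(-446) = 3 + 446 = 449)
F(p) = (319 + p)*(348 + p) (F(p) = (348 + p)*(319 + p) = (319 + p)*(348 + p))
B(R, C) = 75 + 6*C (B(R, C) = -2 + ((56 + 7*(3 + C)) - C) = -2 + ((56 + (21 + 7*C)) - C) = -2 + ((77 + 7*C) - C) = -2 + (77 + 6*C) = 75 + 6*C)
U(h) = 153 (U(h) = 75 + 6*13 = 75 + 78 = 153)
1/(U(650) + F(T)) = 1/(153 + (111012 + 449² + 667*449)) = 1/(153 + (111012 + 201601 + 299483)) = 1/(153 + 612096) = 1/612249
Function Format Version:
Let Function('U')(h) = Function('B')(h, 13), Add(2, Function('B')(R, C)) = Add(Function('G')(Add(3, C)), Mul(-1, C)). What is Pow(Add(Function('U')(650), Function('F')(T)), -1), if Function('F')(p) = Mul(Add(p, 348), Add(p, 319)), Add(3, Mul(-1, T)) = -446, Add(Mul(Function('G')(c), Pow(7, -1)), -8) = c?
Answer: Rational(1, 612249) ≈ 1.6333e-6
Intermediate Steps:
Function('G')(c) = Add(56, Mul(7, c))
T = 449 (T = Add(3, Mul(-1, -446)) = Add(3, 446) = 449)
Function('F')(p) = Mul(Add(319, p), Add(348, p)) (Function('F')(p) = Mul(Add(348, p), Add(319, p)) = Mul(Add(319, p), Add(348, p)))
Function('B')(R, C) = Add(75, Mul(6, C)) (Function('B')(R, C) = Add(-2, Add(Add(56, Mul(7, Add(3, C))), Mul(-1, C))) = Add(-2, Add(Add(56, Add(21, Mul(7, C))), Mul(-1, C))) = Add(-2, Add(Add(77, Mul(7, C)), Mul(-1, C))) = Add(-2, Add(77, Mul(6, C))) = Add(75, Mul(6, C)))
Function('U')(h) = 153 (Function('U')(h) = Add(75, Mul(6, 13)) = Add(75, 78) = 153)
Pow(Add(Function('U')(650), Function('F')(T)), -1) = Pow(Add(153, Add(111012, Pow(449, 2), Mul(667, 449))), -1) = Pow(Add(153, Add(111012, 201601, 299483)), -1) = Pow(Add(153, 612096), -1) = Pow(612249, -1) = Rational(1, 612249)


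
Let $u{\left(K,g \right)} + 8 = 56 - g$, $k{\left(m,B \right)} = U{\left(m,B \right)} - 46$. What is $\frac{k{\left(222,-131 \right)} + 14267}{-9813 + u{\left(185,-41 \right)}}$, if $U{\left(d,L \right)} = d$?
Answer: $- \frac{101}{68} \approx -1.4853$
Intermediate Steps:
$k{\left(m,B \right)} = -46 + m$ ($k{\left(m,B \right)} = m - 46 = -46 + m$)
$u{\left(K,g \right)} = 48 - g$ ($u{\left(K,g \right)} = -8 - \left(-56 + g\right) = 48 - g$)
$\frac{k{\left(222,-131 \right)} + 14267}{-9813 + u{\left(185,-41 \right)}} = \frac{\left(-46 + 222\right) + 14267}{-9813 + \left(48 - -41\right)} = \frac{176 + 14267}{-9813 + \left(48 + 41\right)} = \frac{14443}{-9813 + 89} = \frac{14443}{-9724} = 14443 \left(- \frac{1}{9724}\right) = - \frac{101}{68}$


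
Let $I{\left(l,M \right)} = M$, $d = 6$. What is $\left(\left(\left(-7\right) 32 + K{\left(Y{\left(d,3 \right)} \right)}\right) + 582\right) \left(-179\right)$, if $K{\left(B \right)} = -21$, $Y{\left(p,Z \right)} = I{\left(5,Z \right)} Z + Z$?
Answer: $-60323$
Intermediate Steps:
$Y{\left(p,Z \right)} = Z + Z^{2}$ ($Y{\left(p,Z \right)} = Z Z + Z = Z^{2} + Z = Z + Z^{2}$)
$\left(\left(\left(-7\right) 32 + K{\left(Y{\left(d,3 \right)} \right)}\right) + 582\right) \left(-179\right) = \left(\left(\left(-7\right) 32 - 21\right) + 582\right) \left(-179\right) = \left(\left(-224 - 21\right) + 582\right) \left(-179\right) = \left(-245 + 582\right) \left(-179\right) = 337 \left(-179\right) = -60323$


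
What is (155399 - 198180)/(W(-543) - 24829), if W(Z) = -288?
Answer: 42781/25117 ≈ 1.7033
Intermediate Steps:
(155399 - 198180)/(W(-543) - 24829) = (155399 - 198180)/(-288 - 24829) = -42781/(-25117) = -42781*(-1/25117) = 42781/25117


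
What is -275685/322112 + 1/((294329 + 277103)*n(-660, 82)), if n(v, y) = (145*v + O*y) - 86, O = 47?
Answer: -452579026539361/528796036757184 ≈ -0.85587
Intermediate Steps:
n(v, y) = -86 + 47*y + 145*v (n(v, y) = (145*v + 47*y) - 86 = (47*y + 145*v) - 86 = -86 + 47*y + 145*v)
-275685/322112 + 1/((294329 + 277103)*n(-660, 82)) = -275685/322112 + 1/((294329 + 277103)*(-86 + 47*82 + 145*(-660))) = -275685*1/322112 + 1/(571432*(-86 + 3854 - 95700)) = -275685/322112 + (1/571432)/(-91932) = -275685/322112 + (1/571432)*(-1/91932) = -275685/322112 - 1/52532886624 = -452579026539361/528796036757184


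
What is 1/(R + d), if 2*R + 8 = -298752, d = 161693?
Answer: 1/12313 ≈ 8.1215e-5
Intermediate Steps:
R = -149380 (R = -4 + (1/2)*(-298752) = -4 - 149376 = -149380)
1/(R + d) = 1/(-149380 + 161693) = 1/12313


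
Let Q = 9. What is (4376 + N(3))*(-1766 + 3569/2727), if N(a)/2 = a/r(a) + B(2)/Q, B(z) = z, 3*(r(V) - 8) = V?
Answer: -189576258322/24543 ≈ -7.7242e+6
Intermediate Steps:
r(V) = 8 + V/3
N(a) = 4/9 + 2*a/(8 + a/3) (N(a) = 2*(a/(8 + a/3) + 2/9) = 2*(2/9 + a/(8 + a/3)) = 4/9 + 2*a/(8 + a/3))
(4376 + N(3))*(-1766 + 3569/2727) = (4376 + 2*(48 + 29*3)/(9*(24 + 3)))*(-1766 + 3569/2727) = (4376 + (2/9)*(48 + 87)/27)*(-1766 + 3569*(1/2727)) = (4376 + (2/9)*(1/27)*135)*(-1766 + 3569/2727) = (4376 + 10/9)*(-4812313/2727) = (39394/9)*(-4812313/2727) = -189576258322/24543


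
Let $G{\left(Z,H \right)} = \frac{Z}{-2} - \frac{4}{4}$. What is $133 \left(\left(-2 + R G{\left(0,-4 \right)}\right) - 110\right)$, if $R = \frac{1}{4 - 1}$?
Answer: $- \frac{44821}{3} \approx -14940.0$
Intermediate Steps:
$G{\left(Z,H \right)} = -1 - \frac{Z}{2}$ ($G{\left(Z,H \right)} = Z \left(- \frac{1}{2}\right) - 1 = - \frac{Z}{2} - 1 = -1 - \frac{Z}{2}$)
$R = \frac{1}{3} \approx 0.33333$
$133 \left(\left(-2 + R G{\left(0,-4 \right)}\right) - 110\right) = 133 \left(\left(-2 + \frac{-1 - 0}{3}\right) - 110\right) = 133 \left(\left(-2 + \frac{-1 + 0}{3}\right) - 110\right) = 133 \left(\left(-2 + \frac{1}{3} \left(-1\right)\right) - 110\right) = 133 \left(\left(-2 - \frac{1}{3}\right) - 110\right) = 133 \left(- \frac{7}{3} - 110\right) = 133 \left(- \frac{337}{3}\right) = - \frac{44821}{3}$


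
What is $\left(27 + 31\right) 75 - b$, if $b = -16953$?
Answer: $21303$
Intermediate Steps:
$\left(27 + 31\right) 75 - b = \left(27 + 31\right) 75 - -16953 = 58 \cdot 75 + 16953 = 4350 + 16953 = 21303$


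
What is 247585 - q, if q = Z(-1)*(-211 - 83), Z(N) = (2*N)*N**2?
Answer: 246997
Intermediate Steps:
Z(N) = 2*N**3
q = 588 (q = (2*(-1)**3)*(-211 - 83) = (2*(-1))*(-294) = -2*(-294) = 588)
247585 - q = 247585 - 1*588 = 247585 - 588 = 246997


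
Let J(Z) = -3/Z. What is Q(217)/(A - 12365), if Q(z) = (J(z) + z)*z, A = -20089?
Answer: -23543/16227 ≈ -1.4509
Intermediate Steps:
Q(z) = z*(z - 3/z) (Q(z) = (-3/z + z)*z = (z - 3/z)*z = z*(z - 3/z))
Q(217)/(A - 12365) = (-3 + 217²)/(-20089 - 12365) = (-3 + 47089)/(-32454) = 47086*(-1/32454) = -23543/16227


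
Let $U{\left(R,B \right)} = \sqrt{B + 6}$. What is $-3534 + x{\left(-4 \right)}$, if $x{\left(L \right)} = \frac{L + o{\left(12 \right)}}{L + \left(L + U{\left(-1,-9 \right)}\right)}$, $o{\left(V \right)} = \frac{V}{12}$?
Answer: $- \frac{236754}{67} + \frac{3 i \sqrt{3}}{67} \approx -3533.6 + 0.077554 i$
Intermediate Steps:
$U{\left(R,B \right)} = \sqrt{6 + B}$
$o{\left(V \right)} = \frac{V}{12}$ ($o{\left(V \right)} = V \frac{1}{12} = \frac{V}{12}$)
$x{\left(L \right)} = \frac{1 + L}{2 L + i \sqrt{3}}$ ($x{\left(L \right)} = \frac{L + \frac{1}{12} \cdot 12}{L + \left(L + \sqrt{6 - 9}\right)} = \frac{L + 1}{L + \left(L + \sqrt{-3}\right)} = \frac{1 + L}{L + \left(L + i \sqrt{3}\right)} = \frac{1 + L}{2 L + i \sqrt{3}}$)
$-3534 + x{\left(-4 \right)} = -3534 + \frac{1 - 4}{2 \left(-4\right) + i \sqrt{3}} = -3534 + \frac{1}{-8 + i \sqrt{3}} \left(-3\right) = -3534 - \frac{3}{-8 + i \sqrt{3}}$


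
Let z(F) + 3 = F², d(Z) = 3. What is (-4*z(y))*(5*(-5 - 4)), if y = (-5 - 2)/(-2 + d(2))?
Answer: 8280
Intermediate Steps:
y = -7 (y = (-5 - 2)/(-2 + 3) = -7/1 = -7*1 = -7)
z(F) = -3 + F²
(-4*z(y))*(5*(-5 - 4)) = (-4*(-3 + (-7)²))*(5*(-5 - 4)) = (-4*(-3 + 49))*(5*(-9)) = -4*46*(-45) = -184*(-45) = 8280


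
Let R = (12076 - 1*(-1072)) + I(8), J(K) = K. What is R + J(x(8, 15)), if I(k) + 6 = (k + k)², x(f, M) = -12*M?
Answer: 13218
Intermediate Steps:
I(k) = -6 + 4*k² (I(k) = -6 + (k + k)² = -6 + (2*k)² = -6 + 4*k²)
R = 13398 (R = (12076 - 1*(-1072)) + (-6 + 4*8²) = (12076 + 1072) + (-6 + 4*64) = 13148 + (-6 + 256) = 13148 + 250 = 13398)
R + J(x(8, 15)) = 13398 - 12*15 = 13398 - 180 = 13218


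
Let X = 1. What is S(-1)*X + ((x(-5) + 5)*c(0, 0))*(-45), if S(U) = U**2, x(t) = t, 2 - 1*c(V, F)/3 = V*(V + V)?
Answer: 1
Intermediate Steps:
c(V, F) = 6 - 6*V**2 (c(V, F) = 6 - 3*V*(V + V) = 6 - 3*V*2*V = 6 - 6*V**2)
S(-1)*X + ((x(-5) + 5)*c(0, 0))*(-45) = (-1)**2*1 + ((-5 + 5)*(6 - 6*0**2))*(-45) = 1*1 + (0*(6 - 6*0))*(-45) = 1 + (0*(6 + 0))*(-45) = 1 + (0*6)*(-45) = 1 + 0*(-45) = 1 + 0 = 1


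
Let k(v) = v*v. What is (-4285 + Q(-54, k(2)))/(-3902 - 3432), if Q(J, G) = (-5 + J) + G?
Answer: 2170/3667 ≈ 0.59176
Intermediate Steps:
k(v) = v²
Q(J, G) = -5 + G + J
(-4285 + Q(-54, k(2)))/(-3902 - 3432) = (-4285 + (-5 + 2² - 54))/(-3902 - 3432) = (-4285 + (-5 + 4 - 54))/(-7334) = (-4285 - 55)*(-1/7334) = -4340*(-1/7334) = 2170/3667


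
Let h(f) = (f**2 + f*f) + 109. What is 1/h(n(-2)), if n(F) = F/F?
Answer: 1/111 ≈ 0.0090090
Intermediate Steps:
n(F) = 1
h(f) = 109 + 2*f**2 (h(f) = (f**2 + f**2) + 109 = 2*f**2 + 109 = 109 + 2*f**2)
1/h(n(-2)) = 1/(109 + 2*1**2) = 1/(109 + 2*1) = 1/(109 + 2) = 1/111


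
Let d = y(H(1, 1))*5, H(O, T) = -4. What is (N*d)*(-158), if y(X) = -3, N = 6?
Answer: 14220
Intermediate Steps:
d = -15 (d = -3*5 = -15)
(N*d)*(-158) = (6*(-15))*(-158) = -90*(-158) = 14220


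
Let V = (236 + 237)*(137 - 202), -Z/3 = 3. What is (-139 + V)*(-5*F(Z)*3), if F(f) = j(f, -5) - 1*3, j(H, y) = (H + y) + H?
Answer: -12044760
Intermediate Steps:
Z = -9 (Z = -3*3 = -9)
j(H, y) = y + 2*H
F(f) = -8 + 2*f (F(f) = (-5 + 2*f) - 1*3 = (-5 + 2*f) - 3 = -8 + 2*f)
V = -30745 (V = 473*(-65) = -30745)
(-139 + V)*(-5*F(Z)*3) = (-139 - 30745)*(-5*(-8 + 2*(-9))*3) = -30884*(-5*(-8 - 18))*3 = -30884*(-5*(-26))*3 = -4014920*3 = -30884*390 = -12044760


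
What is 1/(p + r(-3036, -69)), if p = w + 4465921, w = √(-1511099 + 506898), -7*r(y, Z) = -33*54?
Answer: 218842603/977389536712290 - 49*I*√1004201/977389536712290 ≈ 2.2391e-7 - 5.0239e-11*I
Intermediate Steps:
r(y, Z) = 1782/7 (r(y, Z) = -(-33)*54/7 = -⅐*(-1782) = 1782/7)
w = I*√1004201 (w = √(-1004201) = I*√1004201 ≈ 1002.1*I)
p = 4465921 + I*√1004201 (p = I*√1004201 + 4465921 = 4465921 + I*√1004201 ≈ 4.4659e+6 + 1002.1*I)
1/(p + r(-3036, -69)) = 1/((4465921 + I*√1004201) + 1782/7) = 1/(31263229/7 + I*√1004201)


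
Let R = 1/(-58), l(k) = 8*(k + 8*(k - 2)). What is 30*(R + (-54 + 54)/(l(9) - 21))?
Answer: -15/29 ≈ -0.51724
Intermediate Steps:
l(k) = -128 + 72*k (l(k) = 8*(k + 8*(-2 + k)) = 8*(k + (-16 + 8*k)) = 8*(-16 + 9*k) = -128 + 72*k)
R = -1/58 ≈ -0.017241
30*(R + (-54 + 54)/(l(9) - 21)) = 30*(-1/58 + (-54 + 54)/((-128 + 72*9) - 21)) = 30*(-1/58 + 0/((-128 + 648) - 21)) = 30*(-1/58 + 0/(520 - 21)) = 30*(-1/58 + 0/499) = 30*(-1/58 + 0*(1/499)) = 30*(-1/58 + 0) = 30*(-1/58) = -15/29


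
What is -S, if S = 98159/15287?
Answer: -98159/15287 ≈ -6.4211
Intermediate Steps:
S = 98159/15287 (S = 98159*(1/15287) = 98159/15287 ≈ 6.4211)
-S = -1*98159/15287 = -98159/15287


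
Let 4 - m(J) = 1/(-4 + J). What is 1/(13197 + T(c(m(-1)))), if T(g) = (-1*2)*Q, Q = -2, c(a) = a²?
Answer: 1/13201 ≈ 7.5752e-5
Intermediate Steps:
m(J) = 4 - 1/(-4 + J)
T(g) = 4 (T(g) = -1*2*(-2) = -2*(-2) = 4)
1/(13197 + T(c(m(-1)))) = 1/(13197 + 4) = 1/13201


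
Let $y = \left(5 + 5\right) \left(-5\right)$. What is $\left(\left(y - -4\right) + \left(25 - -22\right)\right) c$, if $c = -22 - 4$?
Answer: $-26$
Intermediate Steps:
$c = -26$
$y = -50$ ($y = 10 \left(-5\right) = -50$)
$\left(\left(y - -4\right) + \left(25 - -22\right)\right) c = \left(\left(-50 - -4\right) + \left(25 - -22\right)\right) \left(-26\right) = \left(\left(-50 + 4\right) + \left(25 + 22\right)\right) \left(-26\right) = \left(-46 + 47\right) \left(-26\right) = 1 \left(-26\right) = -26$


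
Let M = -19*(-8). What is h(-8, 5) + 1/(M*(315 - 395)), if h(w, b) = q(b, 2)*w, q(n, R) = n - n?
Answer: -1/12160 ≈ -8.2237e-5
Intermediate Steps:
q(n, R) = 0
M = 152
h(w, b) = 0 (h(w, b) = 0*w = 0)
h(-8, 5) + 1/(M*(315 - 395)) = 0 + 1/(152*(315 - 395)) = 0 + (1/152)/(-80) = 0 + (1/152)*(-1/80) = 0 - 1/12160 = -1/12160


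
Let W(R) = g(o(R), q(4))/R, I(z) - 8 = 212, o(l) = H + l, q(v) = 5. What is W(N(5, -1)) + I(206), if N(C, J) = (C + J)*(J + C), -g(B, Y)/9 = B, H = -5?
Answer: 3421/16 ≈ 213.81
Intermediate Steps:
o(l) = -5 + l
g(B, Y) = -9*B
N(C, J) = (C + J)² (N(C, J) = (C + J)*(C + J) = (C + J)²)
I(z) = 220 (I(z) = 8 + 212 = 220)
W(R) = (45 - 9*R)/R (W(R) = (-9*(-5 + R))/R = (45 - 9*R)/R)
W(N(5, -1)) + I(206) = (-9 + 45/((5 - 1)²)) + 220 = (-9 + 45/(4²)) + 220 = (-9 + 45/16) + 220 = -99/16 + 220 = 3421/16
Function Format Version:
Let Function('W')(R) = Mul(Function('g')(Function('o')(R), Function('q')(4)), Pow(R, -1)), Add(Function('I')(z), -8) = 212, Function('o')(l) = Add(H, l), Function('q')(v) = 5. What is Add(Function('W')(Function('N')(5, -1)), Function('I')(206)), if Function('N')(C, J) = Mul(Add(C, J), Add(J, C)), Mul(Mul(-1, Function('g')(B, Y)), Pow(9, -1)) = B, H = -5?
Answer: Rational(3421, 16) ≈ 213.81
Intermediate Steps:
Function('o')(l) = Add(-5, l)
Function('g')(B, Y) = Mul(-9, B)
Function('N')(C, J) = Pow(Add(C, J), 2) (Function('N')(C, J) = Mul(Add(C, J), Add(C, J)) = Pow(Add(C, J), 2))
Function('I')(z) = 220 (Function('I')(z) = Add(8, 212) = 220)
Function('W')(R) = Mul(Pow(R, -1), Add(45, Mul(-9, R))) (Function('W')(R) = Mul(Mul(-9, Add(-5, R)), Pow(R, -1)) = Mul(Add(45, Mul(-9, R)), Pow(R, -1)) = Mul(Pow(R, -1), Add(45, Mul(-9, R))))
Add(Function('W')(Function('N')(5, -1)), Function('I')(206)) = Add(Add(-9, Mul(45, Pow(Pow(Add(5, -1), 2), -1))), 220) = Add(Add(-9, Mul(45, Pow(Pow(4, 2), -1))), 220) = Add(Add(-9, Mul(45, Pow(16, -1))), 220) = Add(Add(-9, Mul(45, Rational(1, 16))), 220) = Add(Add(-9, Rational(45, 16)), 220) = Add(Rational(-99, 16), 220) = Rational(3421, 16)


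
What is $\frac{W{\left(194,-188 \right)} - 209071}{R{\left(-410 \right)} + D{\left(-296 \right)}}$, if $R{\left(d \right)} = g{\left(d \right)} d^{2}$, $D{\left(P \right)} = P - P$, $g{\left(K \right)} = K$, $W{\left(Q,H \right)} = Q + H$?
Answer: $\frac{41813}{13784200} \approx 0.0030334$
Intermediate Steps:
$W{\left(Q,H \right)} = H + Q$
$D{\left(P \right)} = 0$
$R{\left(d \right)} = d^{3}$ ($R{\left(d \right)} = d d^{2} = d^{3}$)
$\frac{W{\left(194,-188 \right)} - 209071}{R{\left(-410 \right)} + D{\left(-296 \right)}} = \frac{\left(-188 + 194\right) - 209071}{\left(-410\right)^{3} + 0} = \frac{6 - 209071}{-68921000 + 0} = - \frac{209065}{-68921000} = \left(-209065\right) \left(- \frac{1}{68921000}\right) = \frac{41813}{13784200}$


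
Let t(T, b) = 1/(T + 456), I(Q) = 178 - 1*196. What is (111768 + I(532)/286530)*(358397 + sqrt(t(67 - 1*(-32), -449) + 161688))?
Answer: 1912937119538289/47755 + 1779160279*sqrt(49803946755)/8834675 ≈ 4.0102e+10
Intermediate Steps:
I(Q) = -18 (I(Q) = 178 - 196 = -18)
t(T, b) = 1/(456 + T)
(111768 + I(532)/286530)*(358397 + sqrt(t(67 - 1*(-32), -449) + 161688)) = (111768 - 18/286530)*(358397 + sqrt(1/(456 + (67 - 1*(-32))) + 161688)) = (111768 - 18*1/286530)*(358397 + sqrt(1/(456 + (67 + 32)) + 161688)) = (111768 - 3/47755)*(358397 + sqrt(1/(456 + 99) + 161688)) = 5337480837*(358397 + sqrt(1/555 + 161688))/47755 = 5337480837*(358397 + sqrt(89736841/555))/47755 = 5337480837*(358397 + sqrt(49803946755)/555)/47755 = 1912937119538289/47755 + 1779160279*sqrt(49803946755)/8834675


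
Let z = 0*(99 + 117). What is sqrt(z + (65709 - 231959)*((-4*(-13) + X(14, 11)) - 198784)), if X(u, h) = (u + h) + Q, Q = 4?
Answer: 25*sqrt(52854998) ≈ 1.8175e+5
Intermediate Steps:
z = 0 (z = 0*216 = 0)
X(u, h) = 4 + h + u (X(u, h) = (u + h) + 4 = (h + u) + 4 = 4 + h + u)
sqrt(z + (65709 - 231959)*((-4*(-13) + X(14, 11)) - 198784)) = sqrt(0 + (65709 - 231959)*((-4*(-13) + (4 + 11 + 14)) - 198784)) = sqrt(0 - 166250*((52 + 29) - 198784)) = sqrt(0 - 166250*(81 - 198784)) = sqrt(0 - 166250*(-198703)) = sqrt(0 + 33034373750) = sqrt(33034373750) = 25*sqrt(52854998)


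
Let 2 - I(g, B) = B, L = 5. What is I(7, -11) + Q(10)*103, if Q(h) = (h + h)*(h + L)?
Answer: 30913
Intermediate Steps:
Q(h) = 2*h*(5 + h) (Q(h) = (h + h)*(h + 5) = (2*h)*(5 + h) = 2*h*(5 + h))
I(g, B) = 2 - B
I(7, -11) + Q(10)*103 = (2 - 1*(-11)) + (2*10*(5 + 10))*103 = (2 + 11) + (2*10*15)*103 = 13 + 300*103 = 13 + 30900 = 30913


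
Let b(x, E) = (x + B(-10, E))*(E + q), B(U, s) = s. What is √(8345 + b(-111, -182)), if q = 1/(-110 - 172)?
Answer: √4904407230/282 ≈ 248.34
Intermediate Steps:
q = -1/282 (q = 1/(-282) = -1/282 ≈ -0.0035461)
b(x, E) = (-1/282 + E)*(E + x) (b(x, E) = (x + E)*(E - 1/282) = (E + x)*(-1/282 + E) = (-1/282 + E)*(E + x))
√(8345 + b(-111, -182)) = √(8345 + ((-182)² - 1/282*(-182) - 1/282*(-111) - 182*(-111))) = √(8345 + (33124 + 91/141 + 37/94 + 20202)) = √(8345 + 15038225/282) = √(17391515/282) = √4904407230/282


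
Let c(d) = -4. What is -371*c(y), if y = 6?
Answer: 1484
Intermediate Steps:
-371*c(y) = -371*(-4) = 1484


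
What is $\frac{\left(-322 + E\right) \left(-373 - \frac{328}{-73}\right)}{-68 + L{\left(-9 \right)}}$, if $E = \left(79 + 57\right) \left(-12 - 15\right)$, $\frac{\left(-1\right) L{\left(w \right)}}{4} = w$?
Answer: $- \frac{53721297}{1168} \approx -45994.0$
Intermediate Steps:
$L{\left(w \right)} = - 4 w$
$E = -3672$ ($E = 136 \left(-27\right) = -3672$)
$\frac{\left(-322 + E\right) \left(-373 - \frac{328}{-73}\right)}{-68 + L{\left(-9 \right)}} = \frac{\left(-322 - 3672\right) \left(-373 - \frac{328}{-73}\right)}{-68 - -36} = \frac{\left(-3994\right) \left(-373 - - \frac{328}{73}\right)}{-68 + 36} = \frac{\left(-3994\right) \left(-373 + \frac{328}{73}\right)}{-32} = - \frac{\left(-3994\right) \left(- \frac{26901}{73}\right)}{32} = \left(- \frac{1}{32}\right) \frac{107442594}{73} = - \frac{53721297}{1168}$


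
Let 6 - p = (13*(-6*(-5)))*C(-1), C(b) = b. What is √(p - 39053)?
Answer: I*√38657 ≈ 196.61*I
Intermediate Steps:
p = 396 (p = 6 - 13*(-6*(-5))*(-1) = 6 - 13*30*(-1) = 6 - 390*(-1) = 6 - 1*(-390) = 6 + 390 = 396)
√(p - 39053) = √(396 - 39053) = √(-38657) = I*√38657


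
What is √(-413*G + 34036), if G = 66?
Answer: √6778 ≈ 82.329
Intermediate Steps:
√(-413*G + 34036) = √(-413*66 + 34036) = √(-27258 + 34036) = √6778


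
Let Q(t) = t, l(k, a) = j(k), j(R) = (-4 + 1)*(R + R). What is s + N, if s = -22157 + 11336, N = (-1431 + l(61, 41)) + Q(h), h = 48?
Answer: -12570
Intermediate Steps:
j(R) = -6*R
l(k, a) = -6*k
N = -1749 (N = (-1431 - 6*61) + 48 = (-1431 - 366) + 48 = -1797 + 48 = -1749)
s = -10821
s + N = -10821 - 1749 = -12570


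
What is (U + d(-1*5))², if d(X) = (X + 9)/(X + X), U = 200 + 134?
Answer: 2782224/25 ≈ 1.1129e+5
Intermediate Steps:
U = 334
d(X) = (9 + X)/(2*X) (d(X) = (9 + X)/((2*X)) = (9 + X)*(1/(2*X)) = (9 + X)/(2*X))
(U + d(-1*5))² = (334 + (9 - 1*5)/(2*((-1*5))))² = (334 + (½)*(9 - 5)/(-5))² = (334 + (½)*(-⅕)*4)² = (334 - ⅖)² = (1668/5)² = 2782224/25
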